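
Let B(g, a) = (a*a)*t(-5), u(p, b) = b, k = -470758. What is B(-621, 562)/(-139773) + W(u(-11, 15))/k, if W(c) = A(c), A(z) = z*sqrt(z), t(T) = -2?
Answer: 631688/139773 - 15*sqrt(15)/470758 ≈ 4.5193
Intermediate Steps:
A(z) = z**(3/2)
B(g, a) = -2*a**2 (B(g, a) = (a*a)*(-2) = a**2*(-2) = -2*a**2)
W(c) = c**(3/2)
B(-621, 562)/(-139773) + W(u(-11, 15))/k = -2*562**2/(-139773) + 15**(3/2)/(-470758) = -2*315844*(-1/139773) + (15*sqrt(15))*(-1/470758) = -631688*(-1/139773) - 15*sqrt(15)/470758 = 631688/139773 - 15*sqrt(15)/470758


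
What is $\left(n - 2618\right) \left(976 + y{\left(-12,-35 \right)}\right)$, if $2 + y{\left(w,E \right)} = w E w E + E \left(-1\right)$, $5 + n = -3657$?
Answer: $-1114128520$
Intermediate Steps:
$n = -3662$ ($n = -5 - 3657 = -3662$)
$y{\left(w,E \right)} = -2 - E + E^{2} w^{2}$ ($y{\left(w,E \right)} = -2 + \left(w E w E + E \left(-1\right)\right) = -2 + \left(E w w E - E\right) = -2 + \left(E w^{2} E - E\right) = -2 + \left(E^{2} w^{2} - E\right) = -2 + \left(- E + E^{2} w^{2}\right) = -2 - E + E^{2} w^{2}$)
$\left(n - 2618\right) \left(976 + y{\left(-12,-35 \right)}\right) = \left(-3662 - 2618\right) \left(976 - \left(-33 - \left(-35\right)^{2} \left(-12\right)^{2}\right)\right) = - 6280 \left(976 + \left(-2 + 35 + 1225 \cdot 144\right)\right) = - 6280 \left(976 + \left(-2 + 35 + 176400\right)\right) = - 6280 \left(976 + 176433\right) = \left(-6280\right) 177409 = -1114128520$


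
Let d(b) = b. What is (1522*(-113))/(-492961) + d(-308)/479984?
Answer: 20599674059/59153348156 ≈ 0.34824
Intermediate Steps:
(1522*(-113))/(-492961) + d(-308)/479984 = (1522*(-113))/(-492961) - 308/479984 = -171986*(-1/492961) - 308*1/479984 = 171986/492961 - 77/119996 = 20599674059/59153348156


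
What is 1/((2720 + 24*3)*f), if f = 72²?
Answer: 1/14473728 ≈ 6.9091e-8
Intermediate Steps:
f = 5184
1/((2720 + 24*3)*f) = 1/((2720 + 24*3)*5184) = (1/5184)/(2720 + 72) = (1/5184)/2792 = (1/2792)*(1/5184) = 1/14473728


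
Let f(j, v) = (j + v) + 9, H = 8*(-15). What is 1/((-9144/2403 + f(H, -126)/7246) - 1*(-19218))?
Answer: 1934682/37173293461 ≈ 5.2045e-5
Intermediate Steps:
H = -120
f(j, v) = 9 + j + v
1/((-9144/2403 + f(H, -126)/7246) - 1*(-19218)) = 1/((-9144/2403 + (9 - 120 - 126)/7246) - 1*(-19218)) = 1/((-9144*1/2403 - 237*1/7246) + 19218) = 1/((-1016/267 - 237/7246) + 19218) = 1/(-7425215/1934682 + 19218) = 1/(37173293461/1934682) = 1934682/37173293461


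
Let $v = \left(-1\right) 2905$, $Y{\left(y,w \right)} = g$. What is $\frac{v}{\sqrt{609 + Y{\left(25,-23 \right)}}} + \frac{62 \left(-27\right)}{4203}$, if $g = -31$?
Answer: $- \frac{186}{467} - \frac{2905 \sqrt{2}}{34} \approx -121.23$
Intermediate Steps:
$Y{\left(y,w \right)} = -31$
$v = -2905$
$\frac{v}{\sqrt{609 + Y{\left(25,-23 \right)}}} + \frac{62 \left(-27\right)}{4203} = - \frac{2905}{\sqrt{609 - 31}} + \frac{62 \left(-27\right)}{4203} = - \frac{2905}{\sqrt{578}} - \frac{186}{467} = - \frac{2905}{17 \sqrt{2}} - \frac{186}{467} = - 2905 \frac{\sqrt{2}}{34} - \frac{186}{467} = - \frac{2905 \sqrt{2}}{34} - \frac{186}{467} = - \frac{186}{467} - \frac{2905 \sqrt{2}}{34}$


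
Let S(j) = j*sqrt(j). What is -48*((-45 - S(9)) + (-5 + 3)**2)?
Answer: 3264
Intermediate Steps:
S(j) = j**(3/2)
-48*((-45 - S(9)) + (-5 + 3)**2) = -48*((-45 - 9**(3/2)) + (-5 + 3)**2) = -48*((-45 - 1*27) + (-2)**2) = -48*((-45 - 27) + 4) = -48*(-72 + 4) = -48*(-68) = 3264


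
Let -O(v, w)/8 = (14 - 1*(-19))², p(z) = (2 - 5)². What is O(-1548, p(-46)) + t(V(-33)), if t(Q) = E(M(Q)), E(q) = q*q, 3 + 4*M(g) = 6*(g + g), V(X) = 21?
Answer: -77391/16 ≈ -4836.9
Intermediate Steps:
M(g) = -¾ + 3*g (M(g) = -¾ + (6*(g + g))/4 = -¾ + (6*(2*g))/4 = -¾ + (12*g)/4 = -¾ + 3*g)
p(z) = 9 (p(z) = (-3)² = 9)
E(q) = q²
O(v, w) = -8712 (O(v, w) = -8*(14 - 1*(-19))² = -8*(14 + 19)² = -8*33² = -8*1089 = -8712)
t(Q) = (-¾ + 3*Q)²
O(-1548, p(-46)) + t(V(-33)) = -8712 + 9*(-1 + 4*21)²/16 = -8712 + 9*(-1 + 84)²/16 = -8712 + (9/16)*83² = -8712 + (9/16)*6889 = -8712 + 62001/16 = -77391/16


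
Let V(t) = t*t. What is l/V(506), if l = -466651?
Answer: -466651/256036 ≈ -1.8226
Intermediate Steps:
V(t) = t²
l/V(506) = -466651/(506²) = -466651/256036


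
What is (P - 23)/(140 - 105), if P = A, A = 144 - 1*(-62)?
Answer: 183/35 ≈ 5.2286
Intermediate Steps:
A = 206 (A = 144 + 62 = 206)
P = 206
(P - 23)/(140 - 105) = (206 - 23)/(140 - 105) = 183/35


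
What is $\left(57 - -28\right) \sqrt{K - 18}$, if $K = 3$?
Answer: $85 i \sqrt{15} \approx 329.2 i$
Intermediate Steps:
$\left(57 - -28\right) \sqrt{K - 18} = \left(57 - -28\right) \sqrt{3 - 18} = \left(57 + 28\right) \sqrt{-15} = 85 i \sqrt{15}$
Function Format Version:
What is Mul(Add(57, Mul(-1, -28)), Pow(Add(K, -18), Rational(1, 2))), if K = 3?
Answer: Mul(85, I, Pow(15, Rational(1, 2))) ≈ Mul(329.20, I)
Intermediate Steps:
Mul(Add(57, Mul(-1, -28)), Pow(Add(K, -18), Rational(1, 2))) = Mul(Add(57, Mul(-1, -28)), Pow(Add(3, -18), Rational(1, 2))) = Mul(Add(57, 28), Pow(-15, Rational(1, 2))) = Mul(85, Mul(I, Pow(15, Rational(1, 2)))) = Mul(85, I, Pow(15, Rational(1, 2)))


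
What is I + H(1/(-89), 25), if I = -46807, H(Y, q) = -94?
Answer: -46901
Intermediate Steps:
I + H(1/(-89), 25) = -46807 - 94 = -46901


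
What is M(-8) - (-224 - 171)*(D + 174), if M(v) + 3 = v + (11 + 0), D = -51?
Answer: 48585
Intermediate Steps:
M(v) = 8 + v (M(v) = -3 + (v + (11 + 0)) = -3 + (v + 11) = -3 + (11 + v) = 8 + v)
M(-8) - (-224 - 171)*(D + 174) = (8 - 8) - (-224 - 171)*(-51 + 174) = 0 - (-395)*123 = 0 - 1*(-48585) = 0 + 48585 = 48585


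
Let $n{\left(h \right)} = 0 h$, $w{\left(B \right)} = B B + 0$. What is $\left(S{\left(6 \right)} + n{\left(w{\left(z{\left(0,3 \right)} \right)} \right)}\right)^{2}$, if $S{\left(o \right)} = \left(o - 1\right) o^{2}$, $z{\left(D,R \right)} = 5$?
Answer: $32400$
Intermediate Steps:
$w{\left(B \right)} = B^{2}$ ($w{\left(B \right)} = B^{2} + 0 = B^{2}$)
$n{\left(h \right)} = 0$
$S{\left(o \right)} = o^{2} \left(-1 + o\right)$ ($S{\left(o \right)} = \left(-1 + o\right) o^{2} = o^{2} \left(-1 + o\right)$)
$\left(S{\left(6 \right)} + n{\left(w{\left(z{\left(0,3 \right)} \right)} \right)}\right)^{2} = \left(6^{2} \left(-1 + 6\right) + 0\right)^{2} = \left(36 \cdot 5 + 0\right)^{2} = \left(180 + 0\right)^{2} = 180^{2} = 32400$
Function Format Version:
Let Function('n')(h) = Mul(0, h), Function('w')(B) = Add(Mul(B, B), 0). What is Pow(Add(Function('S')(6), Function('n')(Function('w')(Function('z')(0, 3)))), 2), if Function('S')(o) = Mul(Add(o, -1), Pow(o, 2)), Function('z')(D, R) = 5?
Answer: 32400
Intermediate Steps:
Function('w')(B) = Pow(B, 2) (Function('w')(B) = Add(Pow(B, 2), 0) = Pow(B, 2))
Function('n')(h) = 0
Function('S')(o) = Mul(Pow(o, 2), Add(-1, o)) (Function('S')(o) = Mul(Add(-1, o), Pow(o, 2)) = Mul(Pow(o, 2), Add(-1, o)))
Pow(Add(Function('S')(6), Function('n')(Function('w')(Function('z')(0, 3)))), 2) = Pow(Add(Mul(Pow(6, 2), Add(-1, 6)), 0), 2) = Pow(Add(Mul(36, 5), 0), 2) = Pow(Add(180, 0), 2) = Pow(180, 2) = 32400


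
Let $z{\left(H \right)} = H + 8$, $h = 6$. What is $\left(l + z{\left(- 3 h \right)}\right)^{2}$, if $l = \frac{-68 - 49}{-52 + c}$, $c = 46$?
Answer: $\frac{361}{4} \approx 90.25$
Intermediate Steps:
$l = \frac{39}{2}$ ($l = \frac{-68 - 49}{-52 + 46} = - \frac{117}{-6} = \left(-117\right) \left(- \frac{1}{6}\right) = \frac{39}{2} \approx 19.5$)
$z{\left(H \right)} = 8 + H$
$\left(l + z{\left(- 3 h \right)}\right)^{2} = \left(\frac{39}{2} + \left(8 - 18\right)\right)^{2} = \left(\frac{39}{2} - 10\right)^{2} = \left(\frac{19}{2}\right)^{2} = \frac{361}{4}$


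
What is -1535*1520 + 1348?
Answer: -2331852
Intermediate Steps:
-1535*1520 + 1348 = -2333200 + 1348 = -2331852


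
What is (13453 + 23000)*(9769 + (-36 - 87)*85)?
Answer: -25006758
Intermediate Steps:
(13453 + 23000)*(9769 + (-36 - 87)*85) = 36453*(9769 - 123*85) = 36453*(9769 - 10455) = 36453*(-686) = -25006758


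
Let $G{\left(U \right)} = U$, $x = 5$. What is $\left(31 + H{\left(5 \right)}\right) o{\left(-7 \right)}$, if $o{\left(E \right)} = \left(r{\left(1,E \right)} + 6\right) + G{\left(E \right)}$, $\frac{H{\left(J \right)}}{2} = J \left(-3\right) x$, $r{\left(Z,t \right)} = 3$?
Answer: $-238$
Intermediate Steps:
$H{\left(J \right)} = - 30 J$ ($H{\left(J \right)} = 2 J \left(-3\right) 5 = 2 - 3 J 5 = 2 \left(- 15 J\right) = - 30 J$)
$o{\left(E \right)} = 9 + E$ ($o{\left(E \right)} = \left(3 + 6\right) + E = 9 + E$)
$\left(31 + H{\left(5 \right)}\right) o{\left(-7 \right)} = \left(31 - 150\right) \left(9 - 7\right) = \left(31 - 150\right) 2 = \left(-119\right) 2 = -238$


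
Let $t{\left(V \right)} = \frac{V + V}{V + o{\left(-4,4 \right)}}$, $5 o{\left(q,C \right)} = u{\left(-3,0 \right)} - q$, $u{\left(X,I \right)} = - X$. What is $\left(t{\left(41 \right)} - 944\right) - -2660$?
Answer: $\frac{182101}{106} \approx 1717.9$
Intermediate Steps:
$o{\left(q,C \right)} = \frac{3}{5} - \frac{q}{5}$ ($o{\left(q,C \right)} = \frac{\left(-1\right) \left(-3\right) - q}{5} = \frac{3 - q}{5} = \frac{3}{5} - \frac{q}{5}$)
$t{\left(V \right)} = \frac{2 V}{\frac{7}{5} + V}$ ($t{\left(V \right)} = \frac{V + V}{V + \left(\frac{3}{5} - - \frac{4}{5}\right)} = \frac{2 V}{V + \left(\frac{3}{5} + \frac{4}{5}\right)} = \frac{2 V}{V + \frac{7}{5}} = \frac{2 V}{\frac{7}{5} + V}$)
$\left(t{\left(41 \right)} - 944\right) - -2660 = \left(10 \cdot 41 \frac{1}{7 + 5 \cdot 41} - 944\right) - -2660 = \left(10 \cdot 41 \frac{1}{7 + 205} - 944\right) + 2660 = \left(10 \cdot 41 \cdot \frac{1}{212} - 944\right) + 2660 = \left(\frac{205}{106} - 944\right) + 2660 = - \frac{99859}{106} + 2660 = \frac{182101}{106}$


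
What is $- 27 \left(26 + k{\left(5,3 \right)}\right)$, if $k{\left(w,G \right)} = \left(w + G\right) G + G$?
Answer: $-1431$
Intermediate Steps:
$k{\left(w,G \right)} = G + G \left(G + w\right)$ ($k{\left(w,G \right)} = \left(G + w\right) G + G = G \left(G + w\right) + G = G + G \left(G + w\right)$)
$- 27 \left(26 + k{\left(5,3 \right)}\right) = - 27 \left(26 + 3 \left(1 + 3 + 5\right)\right) = - 27 \left(26 + 3 \cdot 9\right) = - 27 \left(26 + 27\right) = \left(-27\right) 53 = -1431$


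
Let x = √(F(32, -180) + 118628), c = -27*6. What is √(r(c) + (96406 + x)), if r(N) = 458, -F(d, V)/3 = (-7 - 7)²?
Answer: √(96864 + 2*√29510) ≈ 311.78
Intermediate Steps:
F(d, V) = -588 (F(d, V) = -3*(-7 - 7)² = -3*(-14)² = -3*196 = -588)
c = -162
x = 2*√29510 (x = √(-588 + 118628) = √118040 = 2*√29510 ≈ 343.57)
√(r(c) + (96406 + x)) = √(458 + (96406 + 2*√29510)) = √(96864 + 2*√29510)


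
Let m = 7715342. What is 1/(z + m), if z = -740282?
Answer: 1/6975060 ≈ 1.4337e-7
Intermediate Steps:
1/(z + m) = 1/(-740282 + 7715342) = 1/6975060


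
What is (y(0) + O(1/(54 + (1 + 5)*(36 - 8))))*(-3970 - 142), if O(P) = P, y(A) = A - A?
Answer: -2056/111 ≈ -18.523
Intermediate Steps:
y(A) = 0
(y(0) + O(1/(54 + (1 + 5)*(36 - 8))))*(-3970 - 142) = (0 + 1/(54 + (1 + 5)*(36 - 8)))*(-3970 - 142) = (0 + 1/(54 + 6*28))*(-4112) = (0 + 1/(54 + 168))*(-4112) = (0 + 1/222)*(-4112) = (1/222)*(-4112) = -2056/111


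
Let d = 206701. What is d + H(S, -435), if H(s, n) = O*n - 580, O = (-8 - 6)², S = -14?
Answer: 120861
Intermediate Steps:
O = 196 (O = (-14)² = 196)
H(s, n) = -580 + 196*n (H(s, n) = 196*n - 580 = -580 + 196*n)
d + H(S, -435) = 206701 + (-580 + 196*(-435)) = 206701 + (-580 - 85260) = 206701 - 85840 = 120861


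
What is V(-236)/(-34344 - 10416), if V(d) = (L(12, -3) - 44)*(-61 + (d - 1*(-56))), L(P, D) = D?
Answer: -11327/44760 ≈ -0.25306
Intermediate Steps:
V(d) = 235 - 47*d (V(d) = (-3 - 44)*(-61 + (d - 1*(-56))) = -47*(-61 + (d + 56)) = -47*(-61 + (56 + d)) = -47*(-5 + d) = 235 - 47*d)
V(-236)/(-34344 - 10416) = (235 - 47*(-236))/(-34344 - 10416) = (235 + 11092)/(-44760) = 11327*(-1/44760) = -11327/44760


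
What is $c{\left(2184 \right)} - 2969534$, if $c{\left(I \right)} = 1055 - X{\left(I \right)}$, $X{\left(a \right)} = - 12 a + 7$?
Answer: $-2942278$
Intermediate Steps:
$X{\left(a \right)} = 7 - 12 a$
$c{\left(I \right)} = 1048 + 12 I$ ($c{\left(I \right)} = 1055 - \left(7 - 12 I\right) = 1055 + \left(-7 + 12 I\right) = 1048 + 12 I$)
$c{\left(2184 \right)} - 2969534 = \left(1048 + 12 \cdot 2184\right) - 2969534 = \left(1048 + 26208\right) - 2969534 = 27256 - 2969534 = -2942278$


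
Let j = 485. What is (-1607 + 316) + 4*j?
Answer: 649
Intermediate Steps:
(-1607 + 316) + 4*j = (-1607 + 316) + 4*485 = -1291 + 1940 = 649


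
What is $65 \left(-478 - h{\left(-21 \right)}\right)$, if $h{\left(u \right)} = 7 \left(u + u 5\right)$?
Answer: $26260$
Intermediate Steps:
$h{\left(u \right)} = 42 u$ ($h{\left(u \right)} = 7 \left(u + 5 u\right) = 7 \cdot 6 u = 42 u$)
$65 \left(-478 - h{\left(-21 \right)}\right) = 65 \left(-478 - 42 \left(-21\right)\right) = 65 \left(-478 - -882\right) = 65 \left(-478 + 882\right) = 65 \cdot 404 = 26260$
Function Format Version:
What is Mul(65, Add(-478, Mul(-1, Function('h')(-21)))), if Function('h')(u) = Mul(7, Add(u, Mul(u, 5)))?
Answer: 26260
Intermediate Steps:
Function('h')(u) = Mul(42, u) (Function('h')(u) = Mul(7, Add(u, Mul(5, u))) = Mul(7, Mul(6, u)) = Mul(42, u))
Mul(65, Add(-478, Mul(-1, Function('h')(-21)))) = Mul(65, Add(-478, Mul(-1, Mul(42, -21)))) = Mul(65, Add(-478, Mul(-1, -882))) = Mul(65, Add(-478, 882)) = Mul(65, 404) = 26260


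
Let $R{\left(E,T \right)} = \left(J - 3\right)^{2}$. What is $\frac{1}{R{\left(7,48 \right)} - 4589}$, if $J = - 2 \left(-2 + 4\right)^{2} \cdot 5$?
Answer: $- \frac{1}{2740} \approx -0.00036496$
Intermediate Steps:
$J = -40$ ($J = - 2 \cdot 2^{2} \cdot 5 = \left(-2\right) 4 \cdot 5 = \left(-8\right) 5 = -40$)
$R{\left(E,T \right)} = 1849$ ($R{\left(E,T \right)} = \left(-40 - 3\right)^{2} = \left(-43\right)^{2} = 1849$)
$\frac{1}{R{\left(7,48 \right)} - 4589} = \frac{1}{1849 - 4589} = \frac{1}{-2740} = - \frac{1}{2740}$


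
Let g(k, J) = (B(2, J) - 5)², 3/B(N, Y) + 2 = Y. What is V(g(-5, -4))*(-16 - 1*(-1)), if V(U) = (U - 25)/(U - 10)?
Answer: -35/9 ≈ -3.8889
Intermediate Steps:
B(N, Y) = 3/(-2 + Y)
g(k, J) = (-5 + 3/(-2 + J))² (g(k, J) = (3/(-2 + J) - 5)² = (-5 + 3/(-2 + J))²)
V(U) = (-25 + U)/(-10 + U)
V(g(-5, -4))*(-16 - 1*(-1)) = ((-25 + (-13 + 5*(-4))²/(-2 - 4)²)/(-10 + (-13 + 5*(-4))²/(-2 - 4)²))*(-16 - 1*(-1)) = ((-25 + (-13 - 20)²/(-6)²)/(-10 + (-13 - 20)²/(-6)²))*(-16 + 1) = ((-25 + (-33)²*(1/36))/(-10 + (-33)²*(1/36)))*(-15) = ((-25 + 1089*(1/36))/(-10 + 1089*(1/36)))*(-15) = ((-25 + 121/4)/(-10 + 121/4))*(-15) = ((21/4)/(81/4))*(-15) = ((4/81)*(21/4))*(-15) = (7/27)*(-15) = -35/9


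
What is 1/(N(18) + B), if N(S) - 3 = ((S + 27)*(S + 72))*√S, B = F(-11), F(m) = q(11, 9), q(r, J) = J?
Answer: -1/24603738 + 675*√2/16402492 ≈ 5.8157e-5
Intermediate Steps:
F(m) = 9
B = 9
N(S) = 3 + √S*(27 + S)*(72 + S) (N(S) = 3 + ((S + 27)*(S + 72))*√S = 3 + ((27 + S)*(72 + S))*√S = 3 + √S*(27 + S)*(72 + S))
1/(N(18) + B) = 1/((3 + 18^(5/2) + 99*18^(3/2) + 1944*√18) + 9) = 1/((3 + 972*√2 + 99*(54*√2) + 1944*(3*√2)) + 9) = 1/((3 + 972*√2 + 5346*√2 + 5832*√2) + 9) = 1/((3 + 12150*√2) + 9) = 1/(12 + 12150*√2)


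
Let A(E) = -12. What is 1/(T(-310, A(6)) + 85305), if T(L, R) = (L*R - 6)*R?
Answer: 1/40737 ≈ 2.4548e-5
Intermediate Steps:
T(L, R) = R*(-6 + L*R) (T(L, R) = (-6 + L*R)*R = R*(-6 + L*R))
1/(T(-310, A(6)) + 85305) = 1/(-12*(-6 - 310*(-12)) + 85305) = 1/(-12*(-6 + 3720) + 85305) = 1/(-12*3714 + 85305) = 1/(-44568 + 85305) = 1/40737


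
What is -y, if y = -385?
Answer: 385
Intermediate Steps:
-y = -1*(-385) = 385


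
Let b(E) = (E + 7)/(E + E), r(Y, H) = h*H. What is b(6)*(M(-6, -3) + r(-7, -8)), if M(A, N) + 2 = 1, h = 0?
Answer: -13/12 ≈ -1.0833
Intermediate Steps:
M(A, N) = -1 (M(A, N) = -2 + 1 = -1)
r(Y, H) = 0 (r(Y, H) = 0*H = 0)
b(E) = (7 + E)/(2*E) (b(E) = (7 + E)/((2*E)) = (7 + E)*(1/(2*E)) = (7 + E)/(2*E))
b(6)*(M(-6, -3) + r(-7, -8)) = ((½)*(7 + 6)/6)*(-1 + 0) = ((½)*(⅙)*13)*(-1) = (13/12)*(-1) = -13/12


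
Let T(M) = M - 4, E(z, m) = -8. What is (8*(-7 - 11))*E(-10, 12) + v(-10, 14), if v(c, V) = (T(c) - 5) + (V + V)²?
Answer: 1917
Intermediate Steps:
T(M) = -4 + M
v(c, V) = -9 + c + 4*V² (v(c, V) = ((-4 + c) - 5) + (V + V)² = (-9 + c) + (2*V)² = (-9 + c) + 4*V² = -9 + c + 4*V²)
(8*(-7 - 11))*E(-10, 12) + v(-10, 14) = (8*(-7 - 11))*(-8) + (-9 - 10 + 4*14²) = (8*(-18))*(-8) + (-9 - 10 + 4*196) = -144*(-8) + (-9 - 10 + 784) = 1152 + 765 = 1917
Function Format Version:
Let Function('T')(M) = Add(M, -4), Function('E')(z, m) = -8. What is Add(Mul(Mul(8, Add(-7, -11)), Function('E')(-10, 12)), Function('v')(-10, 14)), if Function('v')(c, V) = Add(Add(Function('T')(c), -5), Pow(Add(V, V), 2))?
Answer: 1917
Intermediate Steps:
Function('T')(M) = Add(-4, M)
Function('v')(c, V) = Add(-9, c, Mul(4, Pow(V, 2))) (Function('v')(c, V) = Add(Add(Add(-4, c), -5), Pow(Add(V, V), 2)) = Add(Add(-9, c), Pow(Mul(2, V), 2)) = Add(Add(-9, c), Mul(4, Pow(V, 2))) = Add(-9, c, Mul(4, Pow(V, 2))))
Add(Mul(Mul(8, Add(-7, -11)), Function('E')(-10, 12)), Function('v')(-10, 14)) = Add(Mul(Mul(8, Add(-7, -11)), -8), Add(-9, -10, Mul(4, Pow(14, 2)))) = Add(Mul(Mul(8, -18), -8), Add(-9, -10, Mul(4, 196))) = Add(Mul(-144, -8), Add(-9, -10, 784)) = Add(1152, 765) = 1917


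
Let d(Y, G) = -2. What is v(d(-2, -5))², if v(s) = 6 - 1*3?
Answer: 9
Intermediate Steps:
v(s) = 3 (v(s) = 6 - 3 = 3)
v(d(-2, -5))² = 3² = 9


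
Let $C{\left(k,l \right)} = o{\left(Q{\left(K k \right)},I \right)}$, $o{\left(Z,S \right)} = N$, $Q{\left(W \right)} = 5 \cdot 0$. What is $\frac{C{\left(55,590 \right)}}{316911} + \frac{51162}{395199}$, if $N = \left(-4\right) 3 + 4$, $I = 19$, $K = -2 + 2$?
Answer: $\frac{257311730}{1987982703} \approx 0.12943$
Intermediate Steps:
$K = 0$
$N = -8$ ($N = -12 + 4 = -8$)
$Q{\left(W \right)} = 0$
$o{\left(Z,S \right)} = -8$
$C{\left(k,l \right)} = -8$
$\frac{C{\left(55,590 \right)}}{316911} + \frac{51162}{395199} = - \frac{8}{316911} + \frac{51162}{395199} = \left(-8\right) \frac{1}{316911} + 51162 \cdot \frac{1}{395199} = - \frac{8}{316911} + \frac{17054}{131733} = \frac{257311730}{1987982703}$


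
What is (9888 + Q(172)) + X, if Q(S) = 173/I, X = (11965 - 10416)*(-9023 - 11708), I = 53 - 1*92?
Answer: -1251994982/39 ≈ -3.2102e+7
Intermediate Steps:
I = -39 (I = 53 - 92 = -39)
X = -32112319 (X = 1549*(-20731) = -32112319)
Q(S) = -173/39 (Q(S) = 173/(-39) = 173*(-1/39) = -173/39)
(9888 + Q(172)) + X = (9888 - 173/39) - 32112319 = 385459/39 - 32112319 = -1251994982/39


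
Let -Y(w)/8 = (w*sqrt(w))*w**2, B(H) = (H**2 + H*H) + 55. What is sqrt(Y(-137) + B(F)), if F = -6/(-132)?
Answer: sqrt(26622 + 9956278816*I*sqrt(137))/22 ≈ 10972.0 + 10972.0*I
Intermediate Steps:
F = 1/22 (F = -6*(-1/132) = 1/22 ≈ 0.045455)
B(H) = 55 + 2*H**2 (B(H) = (H**2 + H**2) + 55 = 2*H**2 + 55 = 55 + 2*H**2)
Y(w) = -8*w**(7/2) (Y(w) = -8*w*sqrt(w)*w**2 = -8*w**(3/2)*w**2 = -8*w**(7/2))
sqrt(Y(-137) + B(F)) = sqrt(-(-20570824)*I*sqrt(137) + (55 + 2*(1/22)**2)) = sqrt(-(-20570824)*I*sqrt(137) + (55 + 2*(1/484))) = sqrt(20570824*I*sqrt(137) + (55 + 1/242)) = sqrt(20570824*I*sqrt(137) + 13311/242) = sqrt(13311/242 + 20570824*I*sqrt(137))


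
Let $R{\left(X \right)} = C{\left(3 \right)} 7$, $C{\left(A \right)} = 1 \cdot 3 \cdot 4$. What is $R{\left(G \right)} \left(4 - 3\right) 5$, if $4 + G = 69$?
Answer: $420$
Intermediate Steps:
$G = 65$ ($G = -4 + 69 = 65$)
$C{\left(A \right)} = 12$ ($C{\left(A \right)} = 3 \cdot 4 = 12$)
$R{\left(X \right)} = 84$ ($R{\left(X \right)} = 12 \cdot 7 = 84$)
$R{\left(G \right)} \left(4 - 3\right) 5 = 84 \left(4 - 3\right) 5 = 84 \cdot 1 \cdot 5 = 84 \cdot 5 = 420$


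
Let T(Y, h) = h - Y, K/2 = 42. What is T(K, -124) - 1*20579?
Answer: -20787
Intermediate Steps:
K = 84 (K = 2*42 = 84)
T(K, -124) - 1*20579 = (-124 - 1*84) - 1*20579 = (-124 - 84) - 20579 = -208 - 20579 = -20787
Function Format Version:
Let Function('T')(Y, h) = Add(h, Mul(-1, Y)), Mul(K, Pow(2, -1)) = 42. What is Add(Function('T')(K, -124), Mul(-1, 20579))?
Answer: -20787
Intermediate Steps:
K = 84 (K = Mul(2, 42) = 84)
Add(Function('T')(K, -124), Mul(-1, 20579)) = Add(Add(-124, Mul(-1, 84)), Mul(-1, 20579)) = Add(Add(-124, -84), -20579) = Add(-208, -20579) = -20787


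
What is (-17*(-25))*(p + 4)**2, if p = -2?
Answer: 1700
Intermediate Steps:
(-17*(-25))*(p + 4)**2 = (-17*(-25))*(-2 + 4)**2 = 425*2**2 = 425*4 = 1700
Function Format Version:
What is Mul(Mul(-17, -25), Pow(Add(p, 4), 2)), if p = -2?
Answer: 1700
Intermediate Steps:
Mul(Mul(-17, -25), Pow(Add(p, 4), 2)) = Mul(Mul(-17, -25), Pow(Add(-2, 4), 2)) = Mul(425, Pow(2, 2)) = Mul(425, 4) = 1700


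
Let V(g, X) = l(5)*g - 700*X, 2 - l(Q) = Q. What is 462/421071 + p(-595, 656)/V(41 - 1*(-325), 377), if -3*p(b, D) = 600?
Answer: 4920078/2656737449 ≈ 0.0018519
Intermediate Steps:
l(Q) = 2 - Q
p(b, D) = -200 (p(b, D) = -1/3*600 = -200)
V(g, X) = -700*X - 3*g (V(g, X) = (2 - 1*5)*g - 700*X = (2 - 5)*g - 700*X = -3*g - 700*X = -700*X - 3*g)
462/421071 + p(-595, 656)/V(41 - 1*(-325), 377) = 462/421071 - 200/(-700*377 - 3*(41 - 1*(-325))) = 462*(1/421071) - 200/(-263900 - 3*(41 + 325)) = 22/20051 - 200/(-263900 - 3*366) = 22/20051 - 200/(-263900 - 1098) = 22/20051 - 200/(-264998) = 22/20051 - 200*(-1/264998) = 22/20051 + 100/132499 = 4920078/2656737449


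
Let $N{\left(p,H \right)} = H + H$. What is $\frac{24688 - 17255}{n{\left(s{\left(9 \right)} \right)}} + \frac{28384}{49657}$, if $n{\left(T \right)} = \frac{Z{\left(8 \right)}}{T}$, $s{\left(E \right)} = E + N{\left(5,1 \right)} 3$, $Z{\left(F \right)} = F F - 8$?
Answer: $\frac{5538096719}{2780792} \approx 1991.6$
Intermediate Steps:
$N{\left(p,H \right)} = 2 H$
$Z{\left(F \right)} = -8 + F^{2}$ ($Z{\left(F \right)} = F^{2} - 8 = -8 + F^{2}$)
$s{\left(E \right)} = 6 + E$ ($s{\left(E \right)} = E + 2 \cdot 1 \cdot 3 = E + 2 \cdot 3 = E + 6 = 6 + E$)
$n{\left(T \right)} = \frac{56}{T}$ ($n{\left(T \right)} = \frac{-8 + 8^{2}}{T} = \frac{-8 + 64}{T} = \frac{56}{T}$)
$\frac{24688 - 17255}{n{\left(s{\left(9 \right)} \right)}} + \frac{28384}{49657} = \frac{24688 - 17255}{56 \frac{1}{6 + 9}} + \frac{28384}{49657} = \frac{7433}{56 \cdot \frac{1}{15}} + 28384 \cdot \frac{1}{49657} = \frac{7433}{56 \cdot \frac{1}{15}} + \frac{28384}{49657} = \frac{7433}{\frac{56}{15}} + \frac{28384}{49657} = 7433 \cdot \frac{15}{56} + \frac{28384}{49657} = \frac{111495}{56} + \frac{28384}{49657} = \frac{5538096719}{2780792}$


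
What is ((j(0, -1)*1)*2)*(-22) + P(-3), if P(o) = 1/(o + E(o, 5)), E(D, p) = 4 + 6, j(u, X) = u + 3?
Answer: -923/7 ≈ -131.86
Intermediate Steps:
j(u, X) = 3 + u
E(D, p) = 10
P(o) = 1/(10 + o) (P(o) = 1/(o + 10) = 1/(10 + o))
((j(0, -1)*1)*2)*(-22) + P(-3) = (((3 + 0)*1)*2)*(-22) + 1/(10 - 3) = ((3*1)*2)*(-22) + 1/7 = (3*2)*(-22) + ⅐ = 6*(-22) + ⅐ = -132 + ⅐ = -923/7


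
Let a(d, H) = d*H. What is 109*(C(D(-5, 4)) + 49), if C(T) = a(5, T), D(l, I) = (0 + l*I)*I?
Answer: -38259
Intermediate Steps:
a(d, H) = H*d
D(l, I) = l*I**2 (D(l, I) = (0 + I*l)*I = (I*l)*I = l*I**2)
C(T) = 5*T (C(T) = T*5 = 5*T)
109*(C(D(-5, 4)) + 49) = 109*(5*(-5*4**2) + 49) = 109*(5*(-5*16) + 49) = 109*(5*(-80) + 49) = 109*(-400 + 49) = 109*(-351) = -38259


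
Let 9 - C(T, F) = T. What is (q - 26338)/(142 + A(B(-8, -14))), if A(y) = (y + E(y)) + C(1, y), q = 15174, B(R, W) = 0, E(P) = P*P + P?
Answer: -5582/75 ≈ -74.427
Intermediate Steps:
C(T, F) = 9 - T
E(P) = P + P² (E(P) = P² + P = P + P²)
A(y) = 8 + y + y*(1 + y) (A(y) = (y + y*(1 + y)) + (9 - 1*1) = (y + y*(1 + y)) + (9 - 1) = (y + y*(1 + y)) + 8 = 8 + y + y*(1 + y))
(q - 26338)/(142 + A(B(-8, -14))) = (15174 - 26338)/(142 + (8 + 0 + 0*(1 + 0))) = -11164/(142 + (8 + 0 + 0*1)) = -11164/(142 + (8 + 0 + 0)) = -11164/(142 + 8) = -11164/150 = -11164*1/150 = -5582/75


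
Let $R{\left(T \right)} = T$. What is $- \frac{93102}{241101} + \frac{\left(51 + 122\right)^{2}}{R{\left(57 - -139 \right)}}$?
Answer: $\frac{342745897}{2250276} \approx 152.31$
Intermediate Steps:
$- \frac{93102}{241101} + \frac{\left(51 + 122\right)^{2}}{R{\left(57 - -139 \right)}} = - \frac{93102}{241101} + \frac{\left(51 + 122\right)^{2}}{57 - -139} = \left(-93102\right) \frac{1}{241101} + \frac{173^{2}}{57 + 139} = - \frac{31034}{80367} + \frac{29929}{196} = \frac{342745897}{2250276}$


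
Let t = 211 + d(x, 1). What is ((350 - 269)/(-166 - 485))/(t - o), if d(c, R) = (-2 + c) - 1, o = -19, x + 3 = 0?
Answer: -27/48608 ≈ -0.00055546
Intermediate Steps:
x = -3 (x = -3 + 0 = -3)
d(c, R) = -3 + c
t = 205 (t = 211 + (-3 - 3) = 211 - 6 = 205)
((350 - 269)/(-166 - 485))/(t - o) = ((350 - 269)/(-166 - 485))/(205 - 1*(-19)) = (81/(-651))/(205 + 19) = (81*(-1/651))/224 = -27/217*1/224 = -27/48608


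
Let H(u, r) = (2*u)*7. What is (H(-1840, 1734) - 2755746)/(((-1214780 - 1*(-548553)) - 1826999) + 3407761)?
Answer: -2781506/914535 ≈ -3.0414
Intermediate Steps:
H(u, r) = 14*u
(H(-1840, 1734) - 2755746)/(((-1214780 - 1*(-548553)) - 1826999) + 3407761) = (14*(-1840) - 2755746)/(((-1214780 - 1*(-548553)) - 1826999) + 3407761) = (-25760 - 2755746)/(((-1214780 + 548553) - 1826999) + 3407761) = -2781506/((-666227 - 1826999) + 3407761) = -2781506/(-2493226 + 3407761) = -2781506/914535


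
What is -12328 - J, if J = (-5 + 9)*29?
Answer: -12444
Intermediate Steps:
J = 116 (J = 4*29 = 116)
-12328 - J = -12328 - 1*116 = -12328 - 116 = -12444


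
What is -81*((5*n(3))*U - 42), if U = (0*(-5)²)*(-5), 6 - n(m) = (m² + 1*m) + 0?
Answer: 3402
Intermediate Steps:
n(m) = 6 - m - m² (n(m) = 6 - ((m² + 1*m) + 0) = 6 - ((m² + m) + 0) = 6 - ((m + m²) + 0) = 6 - (m + m²) = 6 + (-m - m²) = 6 - m - m²)
U = 0 (U = (0*25)*(-5) = 0*(-5) = 0)
-81*((5*n(3))*U - 42) = -81*((5*(6 - 1*3 - 1*3²))*0 - 42) = -81*((5*(6 - 3 - 1*9))*0 - 42) = -81*((5*(6 - 3 - 9))*0 - 42) = -81*((5*(-6))*0 - 42) = -81*(-30*0 - 42) = -81*(0 - 42) = -81*(-42) = 3402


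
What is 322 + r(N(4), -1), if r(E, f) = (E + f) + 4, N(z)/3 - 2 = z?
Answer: 343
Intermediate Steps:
N(z) = 6 + 3*z
r(E, f) = 4 + E + f
322 + r(N(4), -1) = 322 + (4 + (6 + 3*4) - 1) = 322 + (4 + (6 + 12) - 1) = 322 + (4 + 18 - 1) = 322 + 21 = 343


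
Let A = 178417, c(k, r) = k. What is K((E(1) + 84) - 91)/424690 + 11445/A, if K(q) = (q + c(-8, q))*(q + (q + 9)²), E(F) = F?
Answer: 346648824/5412279695 ≈ 0.064049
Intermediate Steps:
K(q) = (-8 + q)*(q + (9 + q)²) (K(q) = (q - 8)*(q + (q + 9)²) = (-8 + q)*(q + (9 + q)²))
K((E(1) + 84) - 91)/424690 + 11445/A = (-648 + ((1 + 84) - 91)³ - 71*((1 + 84) - 91) + 11*((1 + 84) - 91)²)/424690 + 11445/178417 = (-648 + (85 - 91)³ - 71*(85 - 91) + 11*(85 - 91)²)*(1/424690) + 11445*(1/178417) = (-648 + (-6)³ - 71*(-6) + 11*(-6)²)*(1/424690) + 11445/178417 = (-648 - 216 + 426 + 11*36)*(1/424690) + 11445/178417 = (-648 - 216 + 426 + 396)*(1/424690) + 11445/178417 = -42*1/424690 + 11445/178417 = -3/30335 + 11445/178417 = 346648824/5412279695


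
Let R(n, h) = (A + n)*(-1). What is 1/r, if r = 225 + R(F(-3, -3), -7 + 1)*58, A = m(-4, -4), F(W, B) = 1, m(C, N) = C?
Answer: 1/399 ≈ 0.0025063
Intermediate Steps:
A = -4
R(n, h) = 4 - n (R(n, h) = (-4 + n)*(-1) = 4 - n)
r = 399 (r = 225 + (4 - 1*1)*58 = 225 + (4 - 1)*58 = 225 + 3*58 = 225 + 174 = 399)
1/r = 1/399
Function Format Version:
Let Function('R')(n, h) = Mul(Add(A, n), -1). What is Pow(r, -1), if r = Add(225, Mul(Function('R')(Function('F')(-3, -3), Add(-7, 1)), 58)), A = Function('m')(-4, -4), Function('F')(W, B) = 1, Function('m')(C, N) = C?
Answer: Rational(1, 399) ≈ 0.0025063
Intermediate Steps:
A = -4
Function('R')(n, h) = Add(4, Mul(-1, n)) (Function('R')(n, h) = Mul(Add(-4, n), -1) = Add(4, Mul(-1, n)))
r = 399 (r = Add(225, Mul(Add(4, Mul(-1, 1)), 58)) = Add(225, Mul(Add(4, -1), 58)) = Add(225, Mul(3, 58)) = Add(225, 174) = 399)
Pow(r, -1) = Pow(399, -1) = Rational(1, 399)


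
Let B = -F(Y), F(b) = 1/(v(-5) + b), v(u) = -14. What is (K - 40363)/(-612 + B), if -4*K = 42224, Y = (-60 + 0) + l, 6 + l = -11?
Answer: 4633629/55691 ≈ 83.203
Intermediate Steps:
l = -17 (l = -6 - 11 = -17)
Y = -77 (Y = (-60 + 0) - 17 = -60 - 17 = -77)
K = -10556 (K = -¼*42224 = -10556)
F(b) = 1/(-14 + b)
B = 1/91 (B = -1/(-14 - 77) = -1/(-91) = -1*(-1/91) = 1/91 ≈ 0.010989)
(K - 40363)/(-612 + B) = (-10556 - 40363)/(-612 + 1/91) = -50919/(-55691/91) = -50919*(-91/55691) = 4633629/55691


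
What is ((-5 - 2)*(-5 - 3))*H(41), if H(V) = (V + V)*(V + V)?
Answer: 376544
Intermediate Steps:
H(V) = 4*V² (H(V) = (2*V)*(2*V) = 4*V²)
((-5 - 2)*(-5 - 3))*H(41) = ((-5 - 2)*(-5 - 3))*(4*41²) = (-7*(-8))*(4*1681) = 56*6724 = 376544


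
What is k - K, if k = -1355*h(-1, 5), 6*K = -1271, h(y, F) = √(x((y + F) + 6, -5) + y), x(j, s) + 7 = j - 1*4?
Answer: 1271/6 - 1355*I*√2 ≈ 211.83 - 1916.3*I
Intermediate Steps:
x(j, s) = -11 + j (x(j, s) = -7 + (j - 1*4) = -7 + (j - 4) = -7 + (-4 + j) = -11 + j)
h(y, F) = √(-5 + F + 2*y) (h(y, F) = √((-11 + ((y + F) + 6)) + y) = √((-11 + ((F + y) + 6)) + y) = √((-11 + (6 + F + y)) + y) = √((-5 + F + y) + y) = √(-5 + F + 2*y))
K = -1271/6 (K = (⅙)*(-1271) = -1271/6 ≈ -211.83)
k = -1355*I*√2 (k = -1355*√(-5 + 5 + 2*(-1)) = -1355*√(-5 + 5 - 2) = -1355*I*√2 ≈ -1916.3*I)
k - K = -1355*I*√2 - 1*(-1271/6) = -1355*I*√2 + 1271/6 = 1271/6 - 1355*I*√2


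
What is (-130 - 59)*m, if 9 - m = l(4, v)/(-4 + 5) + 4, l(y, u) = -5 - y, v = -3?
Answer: -2646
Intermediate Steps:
m = 14 (m = 9 - ((-5 - 1*4)/(-4 + 5) + 4) = 9 - ((-5 - 4)/1 + 4) = 9 - (1*(-9) + 4) = 9 - (-9 + 4) = 9 - 1*(-5) = 9 + 5 = 14)
(-130 - 59)*m = (-130 - 59)*14 = -189*14 = -2646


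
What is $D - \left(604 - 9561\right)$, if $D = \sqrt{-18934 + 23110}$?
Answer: $8957 + 12 \sqrt{29} \approx 9021.6$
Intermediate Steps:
$D = 12 \sqrt{29}$ ($D = \sqrt{4176} = 12 \sqrt{29} \approx 64.622$)
$D - \left(604 - 9561\right) = 12 \sqrt{29} - \left(604 - 9561\right) = 12 \sqrt{29} - -8957 = 12 \sqrt{29} + 8957 = 8957 + 12 \sqrt{29}$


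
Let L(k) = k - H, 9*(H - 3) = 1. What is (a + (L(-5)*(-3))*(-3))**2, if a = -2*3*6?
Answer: 11881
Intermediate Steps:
H = 28/9 (H = 3 + (1/9)*1 = 3 + 1/9 = 28/9 ≈ 3.1111)
L(k) = -28/9 + k (L(k) = k - 1*28/9 = k - 28/9 = -28/9 + k)
a = -36 (a = -6*6 = -36)
(a + (L(-5)*(-3))*(-3))**2 = (-36 + ((-28/9 - 5)*(-3))*(-3))**2 = (-36 - 73/9*(-3)*(-3))**2 = (-36 + (73/3)*(-3))**2 = (-36 - 73)**2 = (-109)**2 = 11881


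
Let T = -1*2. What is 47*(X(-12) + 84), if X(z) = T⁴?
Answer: 4700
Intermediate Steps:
T = -2
X(z) = 16 (X(z) = (-2)⁴ = 16)
47*(X(-12) + 84) = 47*(16 + 84) = 47*100 = 4700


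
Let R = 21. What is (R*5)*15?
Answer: 1575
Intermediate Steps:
(R*5)*15 = (21*5)*15 = 105*15 = 1575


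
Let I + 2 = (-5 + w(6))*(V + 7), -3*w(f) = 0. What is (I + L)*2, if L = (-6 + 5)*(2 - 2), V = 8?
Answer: -154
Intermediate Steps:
w(f) = 0 (w(f) = -⅓*0 = 0)
L = 0 (L = -1*0 = 0)
I = -77 (I = -2 + (-5 + 0)*(8 + 7) = -2 - 5*15 = -2 - 75 = -77)
(I + L)*2 = (-77 + 0)*2 = -77*2 = -154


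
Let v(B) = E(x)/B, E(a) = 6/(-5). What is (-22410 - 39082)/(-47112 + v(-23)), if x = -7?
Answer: 3535790/2708937 ≈ 1.3052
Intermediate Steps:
E(a) = -6/5 (E(a) = 6*(-⅕) = -6/5)
v(B) = -6/(5*B)
(-22410 - 39082)/(-47112 + v(-23)) = (-22410 - 39082)/(-47112 - 6/5/(-23)) = -61492/(-47112 - 6/5*(-1/23)) = -61492/(-47112 + 6/115) = -61492/(-5417874/115) = -61492*(-115/5417874) = 3535790/2708937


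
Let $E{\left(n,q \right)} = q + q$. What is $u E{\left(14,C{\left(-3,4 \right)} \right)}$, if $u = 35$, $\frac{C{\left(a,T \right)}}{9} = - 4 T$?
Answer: $-10080$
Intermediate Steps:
$C{\left(a,T \right)} = - 36 T$ ($C{\left(a,T \right)} = 9 \left(- 4 T\right) = - 36 T$)
$E{\left(n,q \right)} = 2 q$
$u E{\left(14,C{\left(-3,4 \right)} \right)} = 35 \cdot 2 \left(\left(-36\right) 4\right) = 35 \cdot 2 \left(-144\right) = 35 \left(-288\right) = -10080$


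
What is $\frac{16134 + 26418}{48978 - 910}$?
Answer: $\frac{54}{61} \approx 0.88525$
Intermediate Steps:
$\frac{16134 + 26418}{48978 - 910} = \frac{42552}{48068} = 42552 \cdot \frac{1}{48068} = \frac{54}{61}$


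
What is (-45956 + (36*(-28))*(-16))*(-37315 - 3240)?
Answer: 1209674540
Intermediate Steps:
(-45956 + (36*(-28))*(-16))*(-37315 - 3240) = (-45956 - 1008*(-16))*(-40555) = (-45956 + 16128)*(-40555) = -29828*(-40555) = 1209674540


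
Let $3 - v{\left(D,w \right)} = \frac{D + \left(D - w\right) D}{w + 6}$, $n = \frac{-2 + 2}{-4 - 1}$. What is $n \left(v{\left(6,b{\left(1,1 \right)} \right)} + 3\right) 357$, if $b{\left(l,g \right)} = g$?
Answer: $0$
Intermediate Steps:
$n = 0$ ($n = \frac{0}{-5} = 0 \left(- \frac{1}{5}\right) = 0$)
$v{\left(D,w \right)} = 3 - \frac{D + D \left(D - w\right)}{6 + w}$ ($v{\left(D,w \right)} = 3 - \frac{D + \left(D - w\right) D}{w + 6} = 3 - \frac{D + D \left(D - w\right)}{6 + w}$)
$n \left(v{\left(6,b{\left(1,1 \right)} \right)} + 3\right) 357 = 0 \left(\frac{18 - 6 - 6^{2} + 3 \cdot 1 + 6 \cdot 1}{6 + 1} + 3\right) 357 = 0 \left(\frac{18 - 6 - 36 + 3 + 6}{7} + 3\right) 357 = 0 \left(\frac{1}{7} \left(-15\right) + 3\right) 357 = 0 \left(- \frac{15}{7} + 3\right) 357 = 0 \cdot \frac{6}{7} \cdot 357 = 0 \cdot 357 = 0$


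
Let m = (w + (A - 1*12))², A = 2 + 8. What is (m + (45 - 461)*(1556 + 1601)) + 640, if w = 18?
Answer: -1312416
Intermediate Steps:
A = 10
m = 256 (m = (18 + (10 - 1*12))² = (18 + (10 - 12))² = (18 - 2)² = 16² = 256)
(m + (45 - 461)*(1556 + 1601)) + 640 = (256 + (45 - 461)*(1556 + 1601)) + 640 = (256 - 416*3157) + 640 = (256 - 1313312) + 640 = -1313056 + 640 = -1312416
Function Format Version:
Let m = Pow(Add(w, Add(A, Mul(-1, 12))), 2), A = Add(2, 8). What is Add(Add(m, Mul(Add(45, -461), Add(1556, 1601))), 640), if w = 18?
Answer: -1312416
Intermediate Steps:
A = 10
m = 256 (m = Pow(Add(18, Add(10, Mul(-1, 12))), 2) = Pow(Add(18, Add(10, -12)), 2) = Pow(Add(18, -2), 2) = Pow(16, 2) = 256)
Add(Add(m, Mul(Add(45, -461), Add(1556, 1601))), 640) = Add(Add(256, Mul(Add(45, -461), Add(1556, 1601))), 640) = Add(Add(256, Mul(-416, 3157)), 640) = Add(Add(256, -1313312), 640) = Add(-1313056, 640) = -1312416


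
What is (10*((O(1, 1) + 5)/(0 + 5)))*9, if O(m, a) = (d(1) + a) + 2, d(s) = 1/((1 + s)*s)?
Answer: 153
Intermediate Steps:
d(s) = 1/(s*(1 + s))
O(m, a) = 5/2 + a (O(m, a) = (1/(1*(1 + 1)) + a) + 2 = (1/2 + a) + 2 = (1*(½) + a) + 2 = (½ + a) + 2 = 5/2 + a)
(10*((O(1, 1) + 5)/(0 + 5)))*9 = (10*(((5/2 + 1) + 5)/(0 + 5)))*9 = (10*((7/2 + 5)/5))*9 = (10*((17/2)*(⅕)))*9 = (10*(17/10))*9 = 17*9 = 153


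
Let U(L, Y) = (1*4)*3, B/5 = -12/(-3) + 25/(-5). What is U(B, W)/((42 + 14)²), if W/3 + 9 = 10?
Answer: 3/784 ≈ 0.0038265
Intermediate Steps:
W = 3 (W = -27 + 3*10 = -27 + 30 = 3)
B = -5 (B = 5*(-12/(-3) + 25/(-5)) = 5*(-12*(-⅓) + 25*(-⅕)) = 5*(4 - 5) = 5*(-1) = -5)
U(L, Y) = 12 (U(L, Y) = 4*3 = 12)
U(B, W)/((42 + 14)²) = 12/((42 + 14)²) = 12/(56²) = 12/3136 = 12*(1/3136) = 3/784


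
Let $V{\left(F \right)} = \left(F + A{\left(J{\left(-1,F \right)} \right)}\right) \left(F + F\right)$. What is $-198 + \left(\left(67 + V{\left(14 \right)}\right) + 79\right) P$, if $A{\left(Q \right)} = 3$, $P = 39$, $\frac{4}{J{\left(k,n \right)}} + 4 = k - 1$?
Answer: $24060$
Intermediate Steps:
$J{\left(k,n \right)} = \frac{4}{-5 + k}$ ($J{\left(k,n \right)} = \frac{4}{-4 + \left(k - 1\right)} = \frac{4}{-4 + \left(-1 + k\right)} = \frac{4}{-5 + k}$)
$V{\left(F \right)} = 2 F \left(3 + F\right)$ ($V{\left(F \right)} = \left(F + 3\right) \left(F + F\right) = \left(3 + F\right) 2 F = 2 F \left(3 + F\right)$)
$-198 + \left(\left(67 + V{\left(14 \right)}\right) + 79\right) P = -198 + \left(\left(67 + 2 \cdot 14 \left(3 + 14\right)\right) + 79\right) 39 = -198 + \left(\left(67 + 2 \cdot 14 \cdot 17\right) + 79\right) 39 = -198 + \left(\left(67 + 476\right) + 79\right) 39 = -198 + \left(543 + 79\right) 39 = -198 + 622 \cdot 39 = -198 + 24258 = 24060$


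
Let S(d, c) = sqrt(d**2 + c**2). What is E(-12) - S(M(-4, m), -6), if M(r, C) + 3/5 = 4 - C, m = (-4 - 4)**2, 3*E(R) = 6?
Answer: 2 - 3*sqrt(10301)/5 ≈ -58.896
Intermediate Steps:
E(R) = 2 (E(R) = (1/3)*6 = 2)
m = 64 (m = (-8)**2 = 64)
M(r, C) = 17/5 - C (M(r, C) = -3/5 + (4 - C) = 17/5 - C)
S(d, c) = sqrt(c**2 + d**2)
E(-12) - S(M(-4, m), -6) = 2 - sqrt((-6)**2 + (17/5 - 1*64)**2) = 2 - sqrt(36 + (17/5 - 64)**2) = 2 - sqrt(36 + (-303/5)**2) = 2 - sqrt(36 + 91809/25) = 2 - sqrt(92709/25) = 2 - 3*sqrt(10301)/5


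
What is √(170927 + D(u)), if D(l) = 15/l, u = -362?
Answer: √22398952358/362 ≈ 413.43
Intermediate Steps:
√(170927 + D(u)) = √(170927 + 15/(-362)) = √(170927 + 15*(-1/362)) = √(170927 - 15/362) = √(61875559/362) = √22398952358/362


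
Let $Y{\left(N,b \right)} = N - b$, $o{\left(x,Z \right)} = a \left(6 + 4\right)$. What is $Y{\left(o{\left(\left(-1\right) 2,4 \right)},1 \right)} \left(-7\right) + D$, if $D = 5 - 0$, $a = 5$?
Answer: $-338$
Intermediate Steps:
$o{\left(x,Z \right)} = 50$ ($o{\left(x,Z \right)} = 5 \left(6 + 4\right) = 5 \cdot 10 = 50$)
$D = 5$ ($D = 5 + 0 = 5$)
$Y{\left(o{\left(\left(-1\right) 2,4 \right)},1 \right)} \left(-7\right) + D = \left(50 - 1\right) \left(-7\right) + 5 = 49 \left(-7\right) + 5 = -343 + 5 = -338$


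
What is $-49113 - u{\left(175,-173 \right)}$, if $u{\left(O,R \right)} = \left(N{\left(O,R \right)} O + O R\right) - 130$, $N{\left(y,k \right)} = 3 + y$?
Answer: $-49858$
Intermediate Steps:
$u{\left(O,R \right)} = -130 + O R + O \left(3 + O\right)$ ($u{\left(O,R \right)} = \left(\left(3 + O\right) O + O R\right) - 130 = \left(O \left(3 + O\right) + O R\right) - 130 = \left(O R + O \left(3 + O\right)\right) - 130 = -130 + O R + O \left(3 + O\right)$)
$-49113 - u{\left(175,-173 \right)} = -49113 - \left(-130 + 175 \left(-173\right) + 175 \left(3 + 175\right)\right) = -49113 - \left(-130 - 30275 + 175 \cdot 178\right) = -49113 - \left(-130 - 30275 + 31150\right) = -49113 - 745 = -49858$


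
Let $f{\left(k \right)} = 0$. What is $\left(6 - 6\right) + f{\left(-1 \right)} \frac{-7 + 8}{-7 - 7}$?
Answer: $0$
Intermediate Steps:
$\left(6 - 6\right) + f{\left(-1 \right)} \frac{-7 + 8}{-7 - 7} = \left(6 - 6\right) + 0 \frac{-7 + 8}{-7 - 7} = 0 + 0 \cdot 1 \frac{1}{-7 - 7} = 0 + 0 \cdot 1 \frac{1}{-14} = 0 + 0 \cdot 1 \left(- \frac{1}{14}\right) = 0 + 0 \left(- \frac{1}{14}\right) = 0 + 0 = 0$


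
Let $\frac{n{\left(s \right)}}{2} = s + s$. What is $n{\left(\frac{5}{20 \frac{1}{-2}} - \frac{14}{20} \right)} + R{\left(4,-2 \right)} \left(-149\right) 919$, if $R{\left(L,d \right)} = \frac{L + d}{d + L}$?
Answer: $- \frac{684679}{5} \approx -1.3694 \cdot 10^{5}$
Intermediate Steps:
$R{\left(L,d \right)} = 1$ ($R{\left(L,d \right)} = \frac{L + d}{L + d} = 1$)
$n{\left(s \right)} = 4 s$ ($n{\left(s \right)} = 2 \left(s + s\right) = 2 \cdot 2 s = 4 s$)
$n{\left(\frac{5}{20 \frac{1}{-2}} - \frac{14}{20} \right)} + R{\left(4,-2 \right)} \left(-149\right) 919 = 4 \left(\frac{5}{20 \frac{1}{-2}} - \frac{14}{20}\right) + 1 \left(-149\right) 919 = 4 \left(\frac{5}{20 \left(- \frac{1}{2}\right)} - \frac{7}{10}\right) - 136931 = 4 \left(\frac{5}{-10} - \frac{7}{10}\right) - 136931 = 4 \left(5 \left(- \frac{1}{10}\right) - \frac{7}{10}\right) - 136931 = 4 \left(- \frac{1}{2} - \frac{7}{10}\right) - 136931 = 4 \left(- \frac{6}{5}\right) - 136931 = - \frac{24}{5} - 136931 = - \frac{684679}{5}$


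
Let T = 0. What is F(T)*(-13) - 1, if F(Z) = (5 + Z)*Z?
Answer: -1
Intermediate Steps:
F(Z) = Z*(5 + Z)
F(T)*(-13) - 1 = (0*(5 + 0))*(-13) - 1 = (0*5)*(-13) - 1 = 0*(-13) - 1 = 0 - 1 = -1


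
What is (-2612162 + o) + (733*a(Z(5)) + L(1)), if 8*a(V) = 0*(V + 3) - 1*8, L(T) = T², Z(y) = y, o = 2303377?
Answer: -309517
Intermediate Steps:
a(V) = -1 (a(V) = (0*(V + 3) - 1*8)/8 = (0*(3 + V) - 8)/8 = (0 - 8)/8 = (⅛)*(-8) = -1)
(-2612162 + o) + (733*a(Z(5)) + L(1)) = (-2612162 + 2303377) + (733*(-1) + 1²) = -308785 + (-733 + 1) = -308785 - 732 = -309517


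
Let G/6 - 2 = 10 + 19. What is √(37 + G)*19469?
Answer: 19469*√223 ≈ 2.9073e+5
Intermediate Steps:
G = 186 (G = 12 + 6*(10 + 19) = 12 + 6*29 = 12 + 174 = 186)
√(37 + G)*19469 = √(37 + 186)*19469 = √223*19469 = 19469*√223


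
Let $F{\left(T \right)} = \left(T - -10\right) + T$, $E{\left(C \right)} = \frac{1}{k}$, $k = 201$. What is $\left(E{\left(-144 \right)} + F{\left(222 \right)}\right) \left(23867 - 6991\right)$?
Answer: $\frac{1540019380}{201} \approx 7.6618 \cdot 10^{6}$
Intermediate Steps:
$E{\left(C \right)} = \frac{1}{201}$
$F{\left(T \right)} = 10 + 2 T$ ($F{\left(T \right)} = \left(T + 10\right) + T = \left(10 + T\right) + T = 10 + 2 T$)
$\left(E{\left(-144 \right)} + F{\left(222 \right)}\right) \left(23867 - 6991\right) = \left(\frac{1}{201} + \left(10 + 2 \cdot 222\right)\right) \left(23867 - 6991\right) = \left(\frac{1}{201} + \left(10 + 444\right)\right) 16876 = \left(\frac{1}{201} + 454\right) 16876 = \frac{91255}{201} \cdot 16876 = \frac{1540019380}{201}$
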